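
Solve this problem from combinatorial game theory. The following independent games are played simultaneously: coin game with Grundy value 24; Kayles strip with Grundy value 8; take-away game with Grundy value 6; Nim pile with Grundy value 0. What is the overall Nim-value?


By the Sprague-Grundy theorem, the Grundy value of a sum of games is the XOR of individual Grundy values.
coin game: Grundy value = 24. Running XOR: 0 XOR 24 = 24
Kayles strip: Grundy value = 8. Running XOR: 24 XOR 8 = 16
take-away game: Grundy value = 6. Running XOR: 16 XOR 6 = 22
Nim pile: Grundy value = 0. Running XOR: 22 XOR 0 = 22
The combined Grundy value is 22.

22


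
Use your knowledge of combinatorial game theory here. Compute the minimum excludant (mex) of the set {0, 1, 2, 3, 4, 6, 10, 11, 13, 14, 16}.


Set = {0, 1, 2, 3, 4, 6, 10, 11, 13, 14, 16}
0 is in the set.
1 is in the set.
2 is in the set.
3 is in the set.
4 is in the set.
5 is NOT in the set. This is the mex.
mex = 5

5


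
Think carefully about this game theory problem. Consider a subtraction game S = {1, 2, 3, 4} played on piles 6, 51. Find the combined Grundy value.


Subtraction set: {1, 2, 3, 4}
For this subtraction set, G(n) = n mod 5 (period = max + 1 = 5).
Pile 1 (size 6): G(6) = 6 mod 5 = 1
Pile 2 (size 51): G(51) = 51 mod 5 = 1
Total Grundy value = XOR of all: 1 XOR 1 = 0

0


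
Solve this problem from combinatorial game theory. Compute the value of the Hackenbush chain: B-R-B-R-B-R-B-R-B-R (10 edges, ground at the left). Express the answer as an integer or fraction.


Edges (from ground): B-R-B-R-B-R-B-R-B-R
By Berlekamp's sign-expansion rule, a Blue-Red Hackenbush stalk has the value of the surreal number whose sign sequence is the edge sequence with B -> + and R -> -.
Sign sequence: +-+-+-+-+-
Trace the sign expansion in the surreal number tree, starting from 0:
Edge 1: B (sign +) -> bounds (0, +inf), value = 1
Edge 2: R (sign -) -> bounds (0, 1), value = 1/2
Edge 3: B (sign +) -> bounds (1/2, 1), value = 3/4
Edge 4: R (sign -) -> bounds (1/2, 3/4), value = 5/8
Edge 5: B (sign +) -> bounds (5/8, 3/4), value = 11/16
Edge 6: R (sign -) -> bounds (5/8, 11/16), value = 21/32
Edge 7: B (sign +) -> bounds (21/32, 11/16), value = 43/64
Edge 8: R (sign -) -> bounds (21/32, 43/64), value = 85/128
Edge 9: B (sign +) -> bounds (85/128, 43/64), value = 171/256
Edge 10: R (sign -) -> bounds (85/128, 171/256), value = 341/512
Game value = 341/512

341/512


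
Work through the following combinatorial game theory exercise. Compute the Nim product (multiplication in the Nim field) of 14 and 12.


Nim multiplication is bilinear over XOR: (u XOR v) * w = (u*w) XOR (v*w).
So we split each operand into its bit components and XOR the pairwise Nim products.
14 = 2 + 4 + 8 (as XOR of powers of 2).
12 = 4 + 8 (as XOR of powers of 2).
Using the standard Nim-product table on single bits:
  2*2 = 3,   2*4 = 8,   2*8 = 12,
  4*4 = 6,   4*8 = 11,  8*8 = 13,
and  1*x = x (identity), k*l = l*k (commutative).
Pairwise Nim products:
  2 * 4 = 8
  2 * 8 = 12
  4 * 4 = 6
  4 * 8 = 11
  8 * 4 = 11
  8 * 8 = 13
XOR them: 8 XOR 12 XOR 6 XOR 11 XOR 11 XOR 13 = 15.
Result: 14 * 12 = 15 (in Nim).

15


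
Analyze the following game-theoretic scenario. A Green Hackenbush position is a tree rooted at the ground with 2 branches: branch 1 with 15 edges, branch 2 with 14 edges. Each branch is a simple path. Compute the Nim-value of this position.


The tree has 2 branches from the ground vertex.
In Green Hackenbush, the Nim-value of a simple path of length k is k.
Branch 1: length 15, Nim-value = 15
Branch 2: length 14, Nim-value = 14
Total Nim-value = XOR of all branch values:
0 XOR 15 = 15
15 XOR 14 = 1
Nim-value of the tree = 1

1


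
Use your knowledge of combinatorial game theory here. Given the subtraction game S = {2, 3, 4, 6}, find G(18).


The subtraction set is S = {2, 3, 4, 6}.
G(k) = mex{ G(k - s) : s in S, s <= k }. We compute iteratively: G(0) = 0.
G(1) = mex({}) = 0
G(2) = mex({0}) = 1
G(3) = mex({0}) = 1
G(4) = mex({0, 1}) = 2
G(5) = mex({0, 1}) = 2
G(6) = mex({0, 1, 2}) = 3
G(7) = mex({0, 1, 2}) = 3
G(8) = mex({1, 2, 3}) = 0
G(9) = mex({1, 2, 3}) = 0
G(10) = mex({0, 2, 3}) = 1
G(11) = mex({0, 2, 3}) = 1
G(12) = mex({0, 1, 3}) = 2
G(13) = mex({0, 1, 3}) = 2
Observe that G(8)..G(13) = 0, 0, 1, 1, 2, 2 repeats G(0)..G(5) = 0, 0, 1, 1, 2, 2.
For k >= max(S) = 6, G(k) is determined by the previous 6 values G(k-6)..G(k-1); a window of 6 consecutive values has recurred shifted by 8, so by induction G(k + 8) = G(k) for all k >= 0: the sequence is periodic from the start with period 8.
One period: G(0..7) = 0, 0, 1, 1, 2, 2, 3, 3.
18 mod 8 = 2, so G(18) = G(2) = 1.

1


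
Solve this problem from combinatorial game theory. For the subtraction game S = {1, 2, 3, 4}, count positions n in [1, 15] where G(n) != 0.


Subtraction set S = {1, 2, 3, 4}, so G(n) = n mod 5.
G(n) = 0 when n is a multiple of 5.
Multiples of 5 in [1, 15]: 3
N-positions (nonzero Grundy) = 15 - 3 = 12

12


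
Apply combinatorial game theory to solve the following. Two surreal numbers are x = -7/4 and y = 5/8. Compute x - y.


x = -7/4, y = 5/8
Converting to common denominator: 8
x = -14/8, y = 5/8
x - y = -7/4 - 5/8 = -19/8

-19/8


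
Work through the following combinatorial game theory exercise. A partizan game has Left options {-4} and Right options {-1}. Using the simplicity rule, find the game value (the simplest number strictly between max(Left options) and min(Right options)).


Left options: {-4}, max = -4
Right options: {-1}, min = -1
All options are numbers and max(Left) < min(Right), so by the simplicity theorem the value is the simplest (earliest-born) number strictly between -4 and -1.
Integers -3 through -2 all lie strictly between -4 and -1.
Among integers, the simplest (lowest birthday = smallest |n|; 0 is born on day 0, +-n on day n) is -2.
No non-integer in the interval can be simpler: if x is a non-integer in the interval, then floor(x) or ceil(x) also lies in the interval (the interval contains an integer), and both are proper prefixes of x's sign expansion, i.e. born earlier. So the game value is -2.
Game value = -2

-2


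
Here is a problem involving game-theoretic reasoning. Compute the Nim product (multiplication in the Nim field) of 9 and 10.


Nim multiplication is bilinear over XOR: (u XOR v) * w = (u*w) XOR (v*w).
So we split each operand into its bit components and XOR the pairwise Nim products.
9 = 1 + 8 (as XOR of powers of 2).
10 = 2 + 8 (as XOR of powers of 2).
Using the standard Nim-product table on single bits:
  2*2 = 3,   2*4 = 8,   2*8 = 12,
  4*4 = 6,   4*8 = 11,  8*8 = 13,
and  1*x = x (identity), k*l = l*k (commutative).
Pairwise Nim products:
  1 * 2 = 2
  1 * 8 = 8
  8 * 2 = 12
  8 * 8 = 13
XOR them: 2 XOR 8 XOR 12 XOR 13 = 11.
Result: 9 * 10 = 11 (in Nim).

11


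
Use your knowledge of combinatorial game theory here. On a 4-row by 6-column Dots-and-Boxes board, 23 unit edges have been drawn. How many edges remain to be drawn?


Grid: 4 x 6 boxes, i.e. 5 rows and 7 columns of dots.
Horizontal edges: (rows + 1) * cols = 5 * 6 = 30
Vertical edges: rows * (cols + 1) = 4 * 7 = 28
Total edges: 30 + 28 = 58
Edges drawn: 23
Remaining: 58 - 23 = 35

35


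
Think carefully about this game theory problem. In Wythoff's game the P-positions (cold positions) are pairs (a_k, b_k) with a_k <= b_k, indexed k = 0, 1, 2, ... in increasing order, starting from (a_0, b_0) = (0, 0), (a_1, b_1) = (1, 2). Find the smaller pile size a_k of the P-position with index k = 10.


By Wythoff's theorem, a_k = floor(k * phi) and b_k = floor(k * phi^2) = a_k + k, where phi = (1 + sqrt(5))/2 is the golden ratio.
phi = (1 + sqrt(5))/2 = 1.618034
k = 10
k * phi = 10 * 1.618034 = 16.180340
a_10 = floor(k * phi) = 16

16


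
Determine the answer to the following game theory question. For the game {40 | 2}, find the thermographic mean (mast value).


Game = {40 | 2}, a switch {a | b} with numbers a > b.
Its thermograph has left wall a - t and right wall b + t, which meet at t = (a - b)/2, where both equal (a + b)/2. So the mast (mean value) is at (a + b)/2.
Mean = (40 + (2))/2 = 42/2 = 21

21


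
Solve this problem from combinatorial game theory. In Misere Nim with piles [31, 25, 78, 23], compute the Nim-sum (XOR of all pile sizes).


We need the XOR (exclusive or) of all pile sizes.
After XOR-ing pile 1 (size 31): 0 XOR 31 = 31
After XOR-ing pile 2 (size 25): 31 XOR 25 = 6
After XOR-ing pile 3 (size 78): 6 XOR 78 = 72
After XOR-ing pile 4 (size 23): 72 XOR 23 = 95
The Nim-value of this position is 95.

95


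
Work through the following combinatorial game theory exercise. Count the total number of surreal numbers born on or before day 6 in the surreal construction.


Day 0: {|} = 0 is born. Count = 1.
Day n: the number of surreal numbers born by day n is 2^(n+1) - 1.
By day 0: 2^1 - 1 = 1
By day 1: 2^2 - 1 = 3
By day 2: 2^3 - 1 = 7
By day 3: 2^4 - 1 = 15
By day 4: 2^5 - 1 = 31
By day 5: 2^6 - 1 = 63
By day 6: 2^7 - 1 = 127
By day 6: 127 surreal numbers.

127


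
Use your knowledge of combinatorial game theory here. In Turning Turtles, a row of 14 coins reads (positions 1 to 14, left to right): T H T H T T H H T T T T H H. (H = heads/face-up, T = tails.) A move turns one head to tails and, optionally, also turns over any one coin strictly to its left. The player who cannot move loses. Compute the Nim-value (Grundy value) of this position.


Coins: T H T H T T H H T T T T H H
Key fact: a single head at position k behaves exactly like a Nim heap of size k (turning it to T and optionally flipping a coin at j < k corresponds to moving the heap from k to j, or to 0), and heads combine as a disjunctive sum (two heads at the same place would cancel, matching j XOR j = 0). So the Nim-value is the XOR of the 1-indexed positions of the heads.
Face-up positions (1-indexed): [2, 4, 7, 8, 13, 14]
XOR 0 with 2: 0 XOR 2 = 2
XOR 2 with 4: 2 XOR 4 = 6
XOR 6 with 7: 6 XOR 7 = 1
XOR 1 with 8: 1 XOR 8 = 9
XOR 9 with 13: 9 XOR 13 = 4
XOR 4 with 14: 4 XOR 14 = 10
Nim-value = 10

10


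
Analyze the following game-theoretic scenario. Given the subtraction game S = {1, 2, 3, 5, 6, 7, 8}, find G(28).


The subtraction set is S = {1, 2, 3, 5, 6, 7, 8}.
G(k) = mex{ G(k - s) : s in S, s <= k }. We compute iteratively: G(0) = 0.
G(1) = mex({0}) = 1
G(2) = mex({0, 1}) = 2
G(3) = mex({0, 1, 2}) = 3
G(4) = mex({1, 2, 3}) = 0
G(5) = mex({0, 2, 3}) = 1
G(6) = mex({0, 1, 3}) = 2
G(7) = mex({0, 1, 2}) = 3
G(8) = mex({0, 1, 2, 3}) = 4
G(9) = mex({0, 1, 2, 3, 4}) = 5
G(10) = mex({0, 1, 2, 3, 4, 5}) = 6
G(11) = mex({0, 1, 2, 3, 4, 5, 6}) = 7
G(12) = mex({0, 1, 2, 3, 5, 6, 7}) = 4
G(13) = mex({1, 2, 3, 4, 6, 7}) = 0
G(14) = mex({0, 2, 3, 4, 5, 7}) = 1
G(15) = mex({0, 1, 3, 4, 5, 6}) = 2
G(16) = mex({0, 1, 2, 4, 5, 6, 7}) = 3
G(17) = mex({1, 2, 3, 4, 5, 6, 7}) = 0
G(18) = mex({0, 2, 3, 4, 6, 7}) = 1
G(19) = mex({0, 1, 3, 4, 7}) = 2
G(20) = mex({0, 1, 2, 4}) = 3
Observe that G(13)..G(20) = 0, 1, 2, 3, 0, 1, 2, 3 repeats G(0)..G(7) = 0, 1, 2, 3, 0, 1, 2, 3.
For k >= max(S) = 8, G(k) is determined by the previous 8 values G(k-8)..G(k-1); a window of 8 consecutive values has recurred shifted by 13, so by induction G(k + 13) = G(k) for all k >= 0: the sequence is periodic from the start with period 13.
One period: G(0..12) = 0, 1, 2, 3, 0, 1, 2, 3, 4, 5, 6, 7, 4.
28 mod 13 = 2, so G(28) = G(2) = 2.

2


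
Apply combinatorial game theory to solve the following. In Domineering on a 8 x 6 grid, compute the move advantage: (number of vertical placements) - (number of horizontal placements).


Board is 8 x 6 (rows x cols).
Left (vertical) placements: (rows-1) * cols = 7 * 6 = 42
Right (horizontal) placements: rows * (cols-1) = 8 * 5 = 40
Advantage = Left - Right = 42 - 40 = 2

2


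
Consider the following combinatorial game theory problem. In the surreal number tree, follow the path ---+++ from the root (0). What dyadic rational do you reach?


Sign expansion: ---+++
Rule: track bounds (lo, hi), initially (-inf, +inf). On '+', the current value becomes lo and we move to the simplest number in (value, hi): value + 1 if hi = +inf, otherwise the midpoint (value + hi)/2. On '-', the current value becomes hi and we move to value - 1 if lo = -inf, otherwise the midpoint (lo + value)/2.
Start at 0.
Step 1: sign = -, move left. Bounds: (-inf, 0). Value = -1
Step 2: sign = -, move left. Bounds: (-inf, -1). Value = -2
Step 3: sign = -, move left. Bounds: (-inf, -2). Value = -3
Step 4: sign = +, move right. Bounds: (-3, -2). Value = -5/2
Step 5: sign = +, move right. Bounds: (-5/2, -2). Value = -9/4
Step 6: sign = +, move right. Bounds: (-9/4, -2). Value = -17/8
The surreal number with sign expansion ---+++ is -17/8.

-17/8


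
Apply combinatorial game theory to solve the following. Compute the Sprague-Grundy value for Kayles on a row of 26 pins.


Kayles: a move removes 1 or 2 adjacent pins from a contiguous row.
Removing pins from a row of k leaves two independent rows (a, b) with a + b = k - 1 (one pin) or a + b = k - 2 (two pins); an end removal gives a = 0.
By Sprague-Grundy, G(k) = mex{ G(a) XOR G(b) } over all these splits. G(0) = 0.
G(1): splits (0,0):0^0=0 -> mex({0}) = 1
G(2): splits (0,1):0^1=1 (0,0):0^0=0 -> mex({0, 1}) = 2
G(3): splits (0,2):0^2=2 (1,1):1^1=0 (0,1):0^1=1 -> mex({0, 1, 2}) = 3
G(4): splits (0,3):0^3=3 (1,2):1^2=3 (0,2):0^2=2 (1,1):1^1=0 -> mex({0, 2, 3}) = 1
G(5): splits (0,4):0^1=1 (1,3):1^3=2 (2,2):2^2=0 (0,3):0^3=3 (1,2):1^2=3 -> mex({0, 1, 2, 3}) = 4
G(6) = mex({0, 1, 2, 4}) = 3
G(7) = mex({0, 1, 3, 4, 5}) = 2
G(8) = mex({0, 2, 3, 5, 6}) = 1
G(9) = mex({0, 1, 2, 3, 6, 7}) = 4
G(10) = mex({0, 1, 3, 4, 5, 7}) = 2
G(11) = mex({0, 1, 2, 3, 4, 5}) = 6
G(12) = mex({0, 1, 2, 3, 5, 6, 7}) = 4
G(13) = mex({0, 2, 3, 4, 6, 7}) = 1
G(14) = mex({0, 1, 4, 5, 6, 7}) = 2
G(15) = mex({0, 1, 2, 3, 4, 5, 6}) = 7
G(16) = mex({0, 2, 3, 5, 6, 7}) = 1
G(17) = mex({0, 1, 2, 3, 5, 6, 7}) = 4
G(18) = mex({0, 1, 2, 4, 5, 6}) = 3
G(19) = mex({0, 1, 3, 4, 5, 7}) = 2
G(20) = mex({0, 2, 3, 4, 5, 6, 7}) = 1
G(21) = mex({0, 1, 2, 3, 5, 6, 7}) = 4
G(22) = mex({0, 1, 2, 3, 4, 5, 7}) = 6
G(23) = mex({0, 1, 2, 3, 4, 5, 6}) = 7
G(24) = mex({0, 1, 2, 3, 5, 6, 7}) = 4
G(25) = mex({0, 2, 3, 4, 6, 7}) = 1
G(26) = mex({0, 1, 3, 4, 5, 6, 7}) = 2
Therefore G(26) = 2.

2


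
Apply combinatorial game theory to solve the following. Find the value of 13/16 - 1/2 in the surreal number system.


x = 13/16, y = 1/2
Converting to common denominator: 16
x = 13/16, y = 8/16
x - y = 13/16 - 1/2 = 5/16

5/16


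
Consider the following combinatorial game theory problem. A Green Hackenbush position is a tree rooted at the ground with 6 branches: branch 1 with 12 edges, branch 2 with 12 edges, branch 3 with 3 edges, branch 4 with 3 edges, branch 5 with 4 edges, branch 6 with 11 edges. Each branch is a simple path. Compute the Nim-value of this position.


The tree has 6 branches from the ground vertex.
In Green Hackenbush, the Nim-value of a simple path of length k is k.
Branch 1: length 12, Nim-value = 12
Branch 2: length 12, Nim-value = 12
Branch 3: length 3, Nim-value = 3
Branch 4: length 3, Nim-value = 3
Branch 5: length 4, Nim-value = 4
Branch 6: length 11, Nim-value = 11
Total Nim-value = XOR of all branch values:
0 XOR 12 = 12
12 XOR 12 = 0
0 XOR 3 = 3
3 XOR 3 = 0
0 XOR 4 = 4
4 XOR 11 = 15
Nim-value of the tree = 15

15


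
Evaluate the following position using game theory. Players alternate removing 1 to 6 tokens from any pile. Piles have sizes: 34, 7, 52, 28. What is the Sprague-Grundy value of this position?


Subtraction set: {1, 2, 3, 4, 5, 6}
For this subtraction set, G(n) = n mod 7 (period = max + 1 = 7).
Pile 1 (size 34): G(34) = 34 mod 7 = 6
Pile 2 (size 7): G(7) = 7 mod 7 = 0
Pile 3 (size 52): G(52) = 52 mod 7 = 3
Pile 4 (size 28): G(28) = 28 mod 7 = 0
Total Grundy value = XOR of all: 6 XOR 0 XOR 3 XOR 0 = 5

5


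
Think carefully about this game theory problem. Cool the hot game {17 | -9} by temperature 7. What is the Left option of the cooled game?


Original game: {17 | -9} (a switch {a | b} with a > b).
Cooling by t (for t below the temperature (a - b)/2 = 13) taxes each move by t: {a | b} cooled by t is {a - t | b + t}.
Cooling amount: t = 7
Cooled Left option: 17 - 7 = 10
Cooled Right option: -9 + 7 = -2
Cooled game: {10 | -2}
Left option = 10

10


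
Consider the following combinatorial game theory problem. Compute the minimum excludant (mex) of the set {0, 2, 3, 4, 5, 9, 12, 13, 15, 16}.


Set = {0, 2, 3, 4, 5, 9, 12, 13, 15, 16}
0 is in the set.
1 is NOT in the set. This is the mex.
mex = 1

1


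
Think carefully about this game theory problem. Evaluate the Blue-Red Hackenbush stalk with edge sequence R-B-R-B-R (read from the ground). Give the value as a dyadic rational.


Edges (from ground): R-B-R-B-R
By Berlekamp's sign-expansion rule, a Blue-Red Hackenbush stalk has the value of the surreal number whose sign sequence is the edge sequence with B -> + and R -> -.
Sign sequence: -+-+-
Trace the sign expansion in the surreal number tree, starting from 0:
Edge 1: R (sign -) -> bounds (-inf, 0), value = -1
Edge 2: B (sign +) -> bounds (-1, 0), value = -1/2
Edge 3: R (sign -) -> bounds (-1, -1/2), value = -3/4
Edge 4: B (sign +) -> bounds (-3/4, -1/2), value = -5/8
Edge 5: R (sign -) -> bounds (-3/4, -5/8), value = -11/16
Game value = -11/16

-11/16


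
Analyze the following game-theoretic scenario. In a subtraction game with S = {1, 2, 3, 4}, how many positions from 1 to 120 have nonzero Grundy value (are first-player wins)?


Subtraction set S = {1, 2, 3, 4}, so G(n) = n mod 5.
G(n) = 0 when n is a multiple of 5.
Multiples of 5 in [1, 120]: 24
N-positions (nonzero Grundy) = 120 - 24 = 96

96


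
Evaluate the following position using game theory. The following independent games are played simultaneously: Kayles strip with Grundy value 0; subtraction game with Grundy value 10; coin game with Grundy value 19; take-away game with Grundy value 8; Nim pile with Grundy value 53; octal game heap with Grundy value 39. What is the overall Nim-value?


By the Sprague-Grundy theorem, the Grundy value of a sum of games is the XOR of individual Grundy values.
Kayles strip: Grundy value = 0. Running XOR: 0 XOR 0 = 0
subtraction game: Grundy value = 10. Running XOR: 0 XOR 10 = 10
coin game: Grundy value = 19. Running XOR: 10 XOR 19 = 25
take-away game: Grundy value = 8. Running XOR: 25 XOR 8 = 17
Nim pile: Grundy value = 53. Running XOR: 17 XOR 53 = 36
octal game heap: Grundy value = 39. Running XOR: 36 XOR 39 = 3
The combined Grundy value is 3.

3


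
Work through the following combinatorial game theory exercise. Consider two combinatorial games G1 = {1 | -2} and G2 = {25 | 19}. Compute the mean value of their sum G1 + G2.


G1 = {1 | -2}, G2 = {25 | 19}
Each is a switch {a | b} with numbers a > b; its mean value is (a + b)/2, and mean value is additive over game sums: m(G1 + G2) = m(G1) + m(G2).
Mean of G1 = (1 + (-2))/2 = -1/2 = -1/2
Mean of G2 = (25 + (19))/2 = 44/2 = 22
Mean of G1 + G2 = -1/2 + 22 = 43/2

43/2


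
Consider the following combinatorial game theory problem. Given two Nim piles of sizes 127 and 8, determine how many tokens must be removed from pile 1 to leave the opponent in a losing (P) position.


Piles: 127 and 8
Current XOR: 127 XOR 8 = 119 (non-zero, so this is an N-position).
To make the XOR zero, we need to find a move that balances the piles.
For pile 1 (size 127): target = 127 XOR 119 = 8
We reduce pile 1 from 127 to 8.
Tokens removed: 127 - 8 = 119
Verification: 8 XOR 8 = 0

119


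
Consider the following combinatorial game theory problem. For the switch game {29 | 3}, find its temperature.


The game is {29 | 3}, a switch {a | b} with numbers a > b.
Cooling {a | b} by t gives {a - t | b + t}, which stops being hot when a - t = b + t, i.e. at t = (a - b)/2. So the temperature of a switch is (a - b)/2.
Temperature = (Left option - Right option) / 2
= (29 - (3)) / 2
= 26 / 2
= 13

13


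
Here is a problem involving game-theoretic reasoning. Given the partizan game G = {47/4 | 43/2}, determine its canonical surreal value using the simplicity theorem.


Left options: {47/4}, max = 47/4
Right options: {43/2}, min = 43/2
All options are numbers and max(Left) < min(Right), so by the simplicity theorem the value is the simplest (earliest-born) number strictly between 47/4 and 43/2.
Integers 12 through 21 all lie strictly between 47/4 and 43/2.
Among integers, the simplest (lowest birthday = smallest |n|; 0 is born on day 0, +-n on day n) is 12.
No non-integer in the interval can be simpler: if x is a non-integer in the interval, then floor(x) or ceil(x) also lies in the interval (the interval contains an integer), and both are proper prefixes of x's sign expansion, i.e. born earlier. So the game value is 12.
Game value = 12

12


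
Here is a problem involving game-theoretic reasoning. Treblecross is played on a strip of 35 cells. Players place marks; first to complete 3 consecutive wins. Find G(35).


Treblecross: place X on empty cells; 3-in-a-row wins.
Playing within two cells of an existing X lets the opponent win at once, so sensible play treats the cells i-2..i+2 around each X as dead. The player left with no safe cell loses, so this is a normal-play take-away game on strips of safe cells.
Placing X at cell i (0-indexed) of a strip of k safe cells leaves independent strips of sizes max(0, i-2) and max(0, k-i-3). Hence G(k) = mex{ G(max(0,i-2)) XOR G(max(0,k-i-3)) : 0 <= i < k }, with G(0) = 0.
G(1): splits (0,0):0^0=0 -> mex({0}) = 1
G(2): splits (0,0):0^0=0 -> mex({0}) = 1
G(3): splits (0,0):0^0=0 -> mex({0}) = 1
G(4): splits (0,1):0^1=1 (0,0):0^0=0 -> mex({0, 1}) = 2
G(5): splits (0,2):0^1=1 (0,1):0^1=1 (0,0):0^0=0 -> mex({0, 1}) = 2
G(6) = mex({1}) = 0
G(7) = mex({0, 1, 2}) = 3
G(8) = mex({0, 1, 2}) = 3
G(9) = mex({0, 2}) = 1
G(10) = mex({0, 2, 3}) = 1
G(11) = mex({0, 3}) = 1
G(12) = mex({1, 3}) = 0
G(13) = mex({0, 1, 2, 3}) = 4
G(14) = mex({0, 1, 2}) = 3
G(15) = mex({0, 1, 2}) = 3
G(16) = mex({0, 1, 2, 4}) = 3
G(17) = mex({0, 1, 3, 4}) = 2
G(18) = mex({0, 1, 3, 4}) = 2
G(19) = mex({0, 1, 3, 5}) = 2
G(20) = mex({0, 1, 2, 3, 5}) = 4
G(21) = mex({0, 1, 2, 3, 5}) = 4
G(22) = mex({1, 2, 6}) = 0
G(23) = mex({0, 1, 2, 3, 4, 6}) = 5
G(24) = mex({0, 1, 2, 3, 4}) = 5
G(25) = mex({0, 1, 3, 4, 7}) = 2
G(26) = mex({0, 1, 3, 4, 5, 7}) = 2
G(27) = mex({0, 1, 3, 5}) = 2
G(28) = mex({0, 1, 2, 5}) = 3
G(29) = mex({0, 1, 2, 4, 5, 6}) = 3
G(30) = mex({1, 2, 4, 6}) = 0
G(31) = mex({0, 1, 2, 3, 4, 6}) = 5
G(32) = mex({1, 2, 3, 4, 7}) = 0
G(33) = mex({0, 3, 7}) = 1
G(34) = mex({0, 2, 3, 5, 7}) = 1
G(35) = mex({0, 2, 3, 5, 6}) = 1
Therefore G(35) = 1.

1


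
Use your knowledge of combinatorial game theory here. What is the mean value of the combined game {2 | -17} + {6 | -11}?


G1 = {2 | -17}, G2 = {6 | -11}
Each is a switch {a | b} with numbers a > b; its mean value is (a + b)/2, and mean value is additive over game sums: m(G1 + G2) = m(G1) + m(G2).
Mean of G1 = (2 + (-17))/2 = -15/2 = -15/2
Mean of G2 = (6 + (-11))/2 = -5/2 = -5/2
Mean of G1 + G2 = -15/2 + -5/2 = -10

-10


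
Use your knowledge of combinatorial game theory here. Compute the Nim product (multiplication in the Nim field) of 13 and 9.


Nim multiplication is bilinear over XOR: (u XOR v) * w = (u*w) XOR (v*w).
So we split each operand into its bit components and XOR the pairwise Nim products.
13 = 1 + 4 + 8 (as XOR of powers of 2).
9 = 1 + 8 (as XOR of powers of 2).
Using the standard Nim-product table on single bits:
  2*2 = 3,   2*4 = 8,   2*8 = 12,
  4*4 = 6,   4*8 = 11,  8*8 = 13,
and  1*x = x (identity), k*l = l*k (commutative).
Pairwise Nim products:
  1 * 1 = 1
  1 * 8 = 8
  4 * 1 = 4
  4 * 8 = 11
  8 * 1 = 8
  8 * 8 = 13
XOR them: 1 XOR 8 XOR 4 XOR 11 XOR 8 XOR 13 = 3.
Result: 13 * 9 = 3 (in Nim).

3


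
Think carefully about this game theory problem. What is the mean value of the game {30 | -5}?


Game = {30 | -5}, a switch {a | b} with numbers a > b.
Its thermograph has left wall a - t and right wall b + t, which meet at t = (a - b)/2, where both equal (a + b)/2. So the mast (mean value) is at (a + b)/2.
Mean = (30 + (-5))/2 = 25/2 = 25/2

25/2


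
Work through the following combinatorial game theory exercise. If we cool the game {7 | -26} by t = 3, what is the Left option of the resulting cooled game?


Original game: {7 | -26} (a switch {a | b} with a > b).
Cooling by t (for t below the temperature (a - b)/2 = 33/2) taxes each move by t: {a | b} cooled by t is {a - t | b + t}.
Cooling amount: t = 3
Cooled Left option: 7 - 3 = 4
Cooled Right option: -26 + 3 = -23
Cooled game: {4 | -23}
Left option = 4

4


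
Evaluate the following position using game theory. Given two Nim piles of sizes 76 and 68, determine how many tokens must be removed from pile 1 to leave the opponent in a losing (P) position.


Piles: 76 and 68
Current XOR: 76 XOR 68 = 8 (non-zero, so this is an N-position).
To make the XOR zero, we need to find a move that balances the piles.
For pile 1 (size 76): target = 76 XOR 8 = 68
We reduce pile 1 from 76 to 68.
Tokens removed: 76 - 68 = 8
Verification: 68 XOR 68 = 0

8


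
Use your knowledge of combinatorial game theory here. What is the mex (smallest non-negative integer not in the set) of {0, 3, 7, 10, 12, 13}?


Set = {0, 3, 7, 10, 12, 13}
0 is in the set.
1 is NOT in the set. This is the mex.
mex = 1

1


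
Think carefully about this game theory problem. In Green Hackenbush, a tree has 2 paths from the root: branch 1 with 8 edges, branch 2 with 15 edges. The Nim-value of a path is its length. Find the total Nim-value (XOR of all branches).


The tree has 2 branches from the ground vertex.
In Green Hackenbush, the Nim-value of a simple path of length k is k.
Branch 1: length 8, Nim-value = 8
Branch 2: length 15, Nim-value = 15
Total Nim-value = XOR of all branch values:
0 XOR 8 = 8
8 XOR 15 = 7
Nim-value of the tree = 7

7


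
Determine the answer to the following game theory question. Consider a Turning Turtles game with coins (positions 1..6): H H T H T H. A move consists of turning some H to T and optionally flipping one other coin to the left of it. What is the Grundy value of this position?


Coins: H H T H T H
Key fact: a single head at position k behaves exactly like a Nim heap of size k (turning it to T and optionally flipping a coin at j < k corresponds to moving the heap from k to j, or to 0), and heads combine as a disjunctive sum (two heads at the same place would cancel, matching j XOR j = 0). So the Nim-value is the XOR of the 1-indexed positions of the heads.
Face-up positions (1-indexed): [1, 2, 4, 6]
XOR 0 with 1: 0 XOR 1 = 1
XOR 1 with 2: 1 XOR 2 = 3
XOR 3 with 4: 3 XOR 4 = 7
XOR 7 with 6: 7 XOR 6 = 1
Nim-value = 1

1


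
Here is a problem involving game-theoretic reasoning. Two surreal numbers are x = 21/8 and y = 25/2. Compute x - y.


x = 21/8, y = 25/2
Converting to common denominator: 8
x = 21/8, y = 100/8
x - y = 21/8 - 25/2 = -79/8

-79/8


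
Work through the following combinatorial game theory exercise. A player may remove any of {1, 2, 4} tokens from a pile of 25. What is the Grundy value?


The subtraction set is S = {1, 2, 4}.
G(k) = mex{ G(k - s) : s in S, s <= k }. We compute iteratively: G(0) = 0.
G(1) = mex({0}) = 1
G(2) = mex({0, 1}) = 2
G(3) = mex({1, 2}) = 0
G(4) = mex({0, 2}) = 1
G(5) = mex({0, 1}) = 2
G(6) = mex({1, 2}) = 0
Observe that G(3)..G(6) = 0, 1, 2, 0 repeats G(0)..G(3) = 0, 1, 2, 0.
For k >= max(S) = 4, G(k) is determined by the previous 4 values G(k-4)..G(k-1); a window of 4 consecutive values has recurred shifted by 3, so by induction G(k + 3) = G(k) for all k >= 0: the sequence is periodic from the start with period 3.
One period: G(0..2) = 0, 1, 2.
25 mod 3 = 1, so G(25) = G(1) = 1.

1


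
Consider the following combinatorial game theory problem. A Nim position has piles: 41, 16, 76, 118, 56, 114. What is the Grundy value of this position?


We need the XOR (exclusive or) of all pile sizes.
After XOR-ing pile 1 (size 41): 0 XOR 41 = 41
After XOR-ing pile 2 (size 16): 41 XOR 16 = 57
After XOR-ing pile 3 (size 76): 57 XOR 76 = 117
After XOR-ing pile 4 (size 118): 117 XOR 118 = 3
After XOR-ing pile 5 (size 56): 3 XOR 56 = 59
After XOR-ing pile 6 (size 114): 59 XOR 114 = 73
The Nim-value of this position is 73.

73


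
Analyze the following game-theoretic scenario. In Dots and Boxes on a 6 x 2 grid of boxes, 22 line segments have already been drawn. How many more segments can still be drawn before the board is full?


Grid: 6 x 2 boxes, i.e. 7 rows and 3 columns of dots.
Horizontal edges: (rows + 1) * cols = 7 * 2 = 14
Vertical edges: rows * (cols + 1) = 6 * 3 = 18
Total edges: 14 + 18 = 32
Edges drawn: 22
Remaining: 32 - 22 = 10

10


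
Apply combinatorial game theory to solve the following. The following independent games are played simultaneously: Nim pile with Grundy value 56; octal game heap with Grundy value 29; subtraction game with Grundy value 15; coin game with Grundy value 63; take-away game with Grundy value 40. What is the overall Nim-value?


By the Sprague-Grundy theorem, the Grundy value of a sum of games is the XOR of individual Grundy values.
Nim pile: Grundy value = 56. Running XOR: 0 XOR 56 = 56
octal game heap: Grundy value = 29. Running XOR: 56 XOR 29 = 37
subtraction game: Grundy value = 15. Running XOR: 37 XOR 15 = 42
coin game: Grundy value = 63. Running XOR: 42 XOR 63 = 21
take-away game: Grundy value = 40. Running XOR: 21 XOR 40 = 61
The combined Grundy value is 61.

61


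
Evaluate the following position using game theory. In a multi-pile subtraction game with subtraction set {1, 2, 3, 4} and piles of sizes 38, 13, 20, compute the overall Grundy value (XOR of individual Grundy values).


Subtraction set: {1, 2, 3, 4}
For this subtraction set, G(n) = n mod 5 (period = max + 1 = 5).
Pile 1 (size 38): G(38) = 38 mod 5 = 3
Pile 2 (size 13): G(13) = 13 mod 5 = 3
Pile 3 (size 20): G(20) = 20 mod 5 = 0
Total Grundy value = XOR of all: 3 XOR 3 XOR 0 = 0

0


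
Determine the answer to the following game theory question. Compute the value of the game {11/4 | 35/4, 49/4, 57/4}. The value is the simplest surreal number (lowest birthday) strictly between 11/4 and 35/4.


Left options: {11/4}, max = 11/4
Right options: {35/4, 49/4, 57/4}, min = 35/4
All options are numbers and max(Left) < min(Right), so by the simplicity theorem the value is the simplest (earliest-born) number strictly between 11/4 and 35/4.
Integers 3 through 8 all lie strictly between 11/4 and 35/4.
Among integers, the simplest (lowest birthday = smallest |n|; 0 is born on day 0, +-n on day n) is 3.
No non-integer in the interval can be simpler: if x is a non-integer in the interval, then floor(x) or ceil(x) also lies in the interval (the interval contains an integer), and both are proper prefixes of x's sign expansion, i.e. born earlier. So the game value is 3.
Game value = 3

3


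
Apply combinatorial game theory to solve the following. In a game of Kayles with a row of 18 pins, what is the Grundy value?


Kayles: a move removes 1 or 2 adjacent pins from a contiguous row.
Removing pins from a row of k leaves two independent rows (a, b) with a + b = k - 1 (one pin) or a + b = k - 2 (two pins); an end removal gives a = 0.
By Sprague-Grundy, G(k) = mex{ G(a) XOR G(b) } over all these splits. G(0) = 0.
G(1): splits (0,0):0^0=0 -> mex({0}) = 1
G(2): splits (0,1):0^1=1 (0,0):0^0=0 -> mex({0, 1}) = 2
G(3): splits (0,2):0^2=2 (1,1):1^1=0 (0,1):0^1=1 -> mex({0, 1, 2}) = 3
G(4): splits (0,3):0^3=3 (1,2):1^2=3 (0,2):0^2=2 (1,1):1^1=0 -> mex({0, 2, 3}) = 1
G(5): splits (0,4):0^1=1 (1,3):1^3=2 (2,2):2^2=0 (0,3):0^3=3 (1,2):1^2=3 -> mex({0, 1, 2, 3}) = 4
G(6) = mex({0, 1, 2, 4}) = 3
G(7) = mex({0, 1, 3, 4, 5}) = 2
G(8) = mex({0, 2, 3, 5, 6}) = 1
G(9) = mex({0, 1, 2, 3, 6, 7}) = 4
G(10) = mex({0, 1, 3, 4, 5, 7}) = 2
G(11) = mex({0, 1, 2, 3, 4, 5}) = 6
G(12) = mex({0, 1, 2, 3, 5, 6, 7}) = 4
G(13) = mex({0, 2, 3, 4, 6, 7}) = 1
G(14) = mex({0, 1, 4, 5, 6, 7}) = 2
G(15) = mex({0, 1, 2, 3, 4, 5, 6}) = 7
G(16) = mex({0, 2, 3, 5, 6, 7}) = 1
G(17) = mex({0, 1, 2, 3, 5, 6, 7}) = 4
G(18) = mex({0, 1, 2, 4, 5, 6}) = 3
Therefore G(18) = 3.

3


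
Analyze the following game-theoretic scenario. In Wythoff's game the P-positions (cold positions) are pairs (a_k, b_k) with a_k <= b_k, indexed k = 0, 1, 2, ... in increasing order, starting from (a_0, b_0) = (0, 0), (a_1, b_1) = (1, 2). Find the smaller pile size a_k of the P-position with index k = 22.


By Wythoff's theorem, a_k = floor(k * phi) and b_k = floor(k * phi^2) = a_k + k, where phi = (1 + sqrt(5))/2 is the golden ratio.
phi = (1 + sqrt(5))/2 = 1.618034
k = 22
k * phi = 22 * 1.618034 = 35.596748
a_22 = floor(k * phi) = 35

35


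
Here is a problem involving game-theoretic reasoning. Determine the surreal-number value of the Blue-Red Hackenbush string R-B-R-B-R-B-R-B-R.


Edges (from ground): R-B-R-B-R-B-R-B-R
By Berlekamp's sign-expansion rule, a Blue-Red Hackenbush stalk has the value of the surreal number whose sign sequence is the edge sequence with B -> + and R -> -.
Sign sequence: -+-+-+-+-
Trace the sign expansion in the surreal number tree, starting from 0:
Edge 1: R (sign -) -> bounds (-inf, 0), value = -1
Edge 2: B (sign +) -> bounds (-1, 0), value = -1/2
Edge 3: R (sign -) -> bounds (-1, -1/2), value = -3/4
Edge 4: B (sign +) -> bounds (-3/4, -1/2), value = -5/8
Edge 5: R (sign -) -> bounds (-3/4, -5/8), value = -11/16
Edge 6: B (sign +) -> bounds (-11/16, -5/8), value = -21/32
Edge 7: R (sign -) -> bounds (-11/16, -21/32), value = -43/64
Edge 8: B (sign +) -> bounds (-43/64, -21/32), value = -85/128
Edge 9: R (sign -) -> bounds (-43/64, -85/128), value = -171/256
Game value = -171/256

-171/256


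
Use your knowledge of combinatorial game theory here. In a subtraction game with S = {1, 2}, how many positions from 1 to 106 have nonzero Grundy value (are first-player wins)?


Subtraction set S = {1, 2}, so G(n) = n mod 3.
G(n) = 0 when n is a multiple of 3.
Multiples of 3 in [1, 106]: 35
N-positions (nonzero Grundy) = 106 - 35 = 71

71


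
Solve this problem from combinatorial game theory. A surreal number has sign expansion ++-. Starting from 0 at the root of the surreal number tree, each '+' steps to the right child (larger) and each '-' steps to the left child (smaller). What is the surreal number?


Sign expansion: ++-
Rule: track bounds (lo, hi), initially (-inf, +inf). On '+', the current value becomes lo and we move to the simplest number in (value, hi): value + 1 if hi = +inf, otherwise the midpoint (value + hi)/2. On '-', the current value becomes hi and we move to value - 1 if lo = -inf, otherwise the midpoint (lo + value)/2.
Start at 0.
Step 1: sign = +, move right. Bounds: (0, +inf). Value = 1
Step 2: sign = +, move right. Bounds: (1, +inf). Value = 2
Step 3: sign = -, move left. Bounds: (1, 2). Value = 3/2
The surreal number with sign expansion ++- is 3/2.

3/2


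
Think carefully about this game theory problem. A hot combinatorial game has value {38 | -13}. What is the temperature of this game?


The game is {38 | -13}, a switch {a | b} with numbers a > b.
Cooling {a | b} by t gives {a - t | b + t}, which stops being hot when a - t = b + t, i.e. at t = (a - b)/2. So the temperature of a switch is (a - b)/2.
Temperature = (Left option - Right option) / 2
= (38 - (-13)) / 2
= 51 / 2
= 51/2

51/2


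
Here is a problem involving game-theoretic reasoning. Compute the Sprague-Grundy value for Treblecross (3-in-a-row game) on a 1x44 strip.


Treblecross: place X on empty cells; 3-in-a-row wins.
Playing within two cells of an existing X lets the opponent win at once, so sensible play treats the cells i-2..i+2 around each X as dead. The player left with no safe cell loses, so this is a normal-play take-away game on strips of safe cells.
Placing X at cell i (0-indexed) of a strip of k safe cells leaves independent strips of sizes max(0, i-2) and max(0, k-i-3). Hence G(k) = mex{ G(max(0,i-2)) XOR G(max(0,k-i-3)) : 0 <= i < k }, with G(0) = 0.
G(1): splits (0,0):0^0=0 -> mex({0}) = 1
G(2): splits (0,0):0^0=0 -> mex({0}) = 1
G(3): splits (0,0):0^0=0 -> mex({0}) = 1
G(4): splits (0,1):0^1=1 (0,0):0^0=0 -> mex({0, 1}) = 2
G(5): splits (0,2):0^1=1 (0,1):0^1=1 (0,0):0^0=0 -> mex({0, 1}) = 2
G(6) = mex({1}) = 0
G(7) = mex({0, 1, 2}) = 3
G(8) = mex({0, 1, 2}) = 3
G(9) = mex({0, 2}) = 1
G(10) = mex({0, 2, 3}) = 1
G(11) = mex({0, 3}) = 1
G(12) = mex({1, 3}) = 0
G(13) = mex({0, 1, 2, 3}) = 4
G(14) = mex({0, 1, 2}) = 3
G(15) = mex({0, 1, 2}) = 3
G(16) = mex({0, 1, 2, 4}) = 3
G(17) = mex({0, 1, 3, 4}) = 2
G(18) = mex({0, 1, 3, 4}) = 2
G(19) = mex({0, 1, 3, 5}) = 2
G(20) = mex({0, 1, 2, 3, 5}) = 4
G(21) = mex({0, 1, 2, 3, 5}) = 4
G(22) = mex({1, 2, 6}) = 0
G(23) = mex({0, 1, 2, 3, 4, 6}) = 5
G(24) = mex({0, 1, 2, 3, 4}) = 5
G(25) = mex({0, 1, 3, 4, 7}) = 2
G(26) = mex({0, 1, 3, 4, 5, 7}) = 2
G(27) = mex({0, 1, 3, 5}) = 2
G(28) = mex({0, 1, 2, 5}) = 3
G(29) = mex({0, 1, 2, 4, 5, 6}) = 3
G(30) = mex({1, 2, 4, 6}) = 0
G(31) = mex({0, 1, 2, 3, 4, 6}) = 5
G(32) = mex({1, 2, 3, 4, 7}) = 0
G(33) = mex({0, 3, 7}) = 1
G(34) = mex({0, 2, 3, 5, 7}) = 1
G(35) = mex({0, 2, 3, 5, 6}) = 1
G(36) = mex({0, 1, 2, 5, 6}) = 3
G(37) = mex({0, 1, 2, 4, 5, 6}) = 3
G(38) = mex({0, 1, 2, 4}) = 3
G(39) = mex({0, 1, 2, 3, 4, 7}) = 5
G(40) = mex({0, 1, 2, 3, 4, 5, 7}) = 6
G(41) = mex({0, 1, 2, 3, 5, 7}) = 4
G(42) = mex({0, 1, 2, 3, 5, 6, 7}) = 4
G(43) = mex({0, 2, 3, 5, 6}) = 1
G(44) = mex({1, 2, 3, 4, 5, 6}) = 0
Therefore G(44) = 0.

0


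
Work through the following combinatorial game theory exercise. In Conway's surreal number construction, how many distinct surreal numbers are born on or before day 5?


Day 0: {|} = 0 is born. Count = 1.
Day n: the number of surreal numbers born by day n is 2^(n+1) - 1.
By day 0: 2^1 - 1 = 1
By day 1: 2^2 - 1 = 3
By day 2: 2^3 - 1 = 7
By day 3: 2^4 - 1 = 15
By day 4: 2^5 - 1 = 31
By day 5: 2^6 - 1 = 63
By day 5: 63 surreal numbers.

63


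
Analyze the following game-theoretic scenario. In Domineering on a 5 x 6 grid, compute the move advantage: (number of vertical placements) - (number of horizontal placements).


Board is 5 x 6 (rows x cols).
Left (vertical) placements: (rows-1) * cols = 4 * 6 = 24
Right (horizontal) placements: rows * (cols-1) = 5 * 5 = 25
Advantage = Left - Right = 24 - 25 = -1

-1


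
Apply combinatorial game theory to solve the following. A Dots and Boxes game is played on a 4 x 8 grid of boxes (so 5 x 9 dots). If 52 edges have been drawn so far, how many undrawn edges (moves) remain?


Grid: 4 x 8 boxes, i.e. 5 rows and 9 columns of dots.
Horizontal edges: (rows + 1) * cols = 5 * 8 = 40
Vertical edges: rows * (cols + 1) = 4 * 9 = 36
Total edges: 40 + 36 = 76
Edges drawn: 52
Remaining: 76 - 52 = 24

24


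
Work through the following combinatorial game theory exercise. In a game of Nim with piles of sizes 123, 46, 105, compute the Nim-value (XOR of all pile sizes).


We need the XOR (exclusive or) of all pile sizes.
After XOR-ing pile 1 (size 123): 0 XOR 123 = 123
After XOR-ing pile 2 (size 46): 123 XOR 46 = 85
After XOR-ing pile 3 (size 105): 85 XOR 105 = 60
The Nim-value of this position is 60.

60


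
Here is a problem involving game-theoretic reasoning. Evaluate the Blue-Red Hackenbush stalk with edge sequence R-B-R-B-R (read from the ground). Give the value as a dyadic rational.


Edges (from ground): R-B-R-B-R
By Berlekamp's sign-expansion rule, a Blue-Red Hackenbush stalk has the value of the surreal number whose sign sequence is the edge sequence with B -> + and R -> -.
Sign sequence: -+-+-
Trace the sign expansion in the surreal number tree, starting from 0:
Edge 1: R (sign -) -> bounds (-inf, 0), value = -1
Edge 2: B (sign +) -> bounds (-1, 0), value = -1/2
Edge 3: R (sign -) -> bounds (-1, -1/2), value = -3/4
Edge 4: B (sign +) -> bounds (-3/4, -1/2), value = -5/8
Edge 5: R (sign -) -> bounds (-3/4, -5/8), value = -11/16
Game value = -11/16

-11/16


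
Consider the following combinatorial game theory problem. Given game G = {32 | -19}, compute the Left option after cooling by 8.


Original game: {32 | -19} (a switch {a | b} with a > b).
Cooling by t (for t below the temperature (a - b)/2 = 51/2) taxes each move by t: {a | b} cooled by t is {a - t | b + t}.
Cooling amount: t = 8
Cooled Left option: 32 - 8 = 24
Cooled Right option: -19 + 8 = -11
Cooled game: {24 | -11}
Left option = 24

24
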